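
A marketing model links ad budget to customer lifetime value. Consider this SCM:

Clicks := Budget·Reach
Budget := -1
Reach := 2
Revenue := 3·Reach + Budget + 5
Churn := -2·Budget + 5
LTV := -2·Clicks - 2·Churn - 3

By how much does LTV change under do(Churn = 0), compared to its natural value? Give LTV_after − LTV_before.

14

Under do(Churn=0), the mechanism Churn := -2·Budget + 5 is discarded; Churn is fixed at 0.
Clicks = Budget·Reach  [with Budget=-1, Reach=2]  = -2
LTV = -2·Clicks - 2·Churn - 3  [with Clicks=-2, Churn=0]  = 1
Without intervention: Clicks = Budget·Reach  [with Budget=-1, Reach=2]  = -2; Churn = -2·Budget + 5  [with Budget=-1]  = 7; LTV = -2·Clicks - 2·Churn - 3  [with Clicks=-2, Churn=7]  = -13.
Change = 1 − (-13) = 14.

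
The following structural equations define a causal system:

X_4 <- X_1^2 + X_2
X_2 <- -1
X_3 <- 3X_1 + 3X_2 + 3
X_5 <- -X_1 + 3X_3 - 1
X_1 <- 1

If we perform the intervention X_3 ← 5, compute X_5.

13

do(X_3=5) replaces the equation X_3 <- 3X_1 + 3X_2 + 3 with the constant X_3 = 5.
X_5 = -X_1 + 3X_3 - 1  [with X_1=1, X_3=5]  = 13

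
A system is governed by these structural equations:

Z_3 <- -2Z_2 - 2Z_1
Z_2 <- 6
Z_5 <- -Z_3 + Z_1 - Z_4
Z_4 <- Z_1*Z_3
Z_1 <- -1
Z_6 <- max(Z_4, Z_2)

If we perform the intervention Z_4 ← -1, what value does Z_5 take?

10

Intervening sets Z_4 = -1 and removes its equation (Z_4 <- Z_1*Z_3).
Z_3 = -2Z_2 - 2Z_1  [with Z_2=6, Z_1=-1]  = -10
Z_5 = -Z_3 + Z_1 - Z_4  [with Z_3=-10, Z_1=-1, Z_4=-1]  = 10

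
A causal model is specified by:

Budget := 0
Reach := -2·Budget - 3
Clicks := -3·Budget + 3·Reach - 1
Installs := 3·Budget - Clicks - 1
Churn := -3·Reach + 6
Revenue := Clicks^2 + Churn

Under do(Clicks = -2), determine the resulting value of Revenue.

19

The intervention breaks the incoming arrows to Clicks: Clicks := -3·Budget + 3·Reach - 1 no longer applies, and Clicks = -2.
Reach = -2·Budget - 3  [with Budget=0]  = -3
Churn = -3·Reach + 6  [with Reach=-3]  = 15
Revenue = Clicks^2 + Churn  [with Clicks=-2, Churn=15]  = 19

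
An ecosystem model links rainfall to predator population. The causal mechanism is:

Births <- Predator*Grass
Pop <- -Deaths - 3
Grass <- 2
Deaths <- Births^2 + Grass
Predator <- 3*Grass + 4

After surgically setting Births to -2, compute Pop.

do(Births=-2) replaces the equation Births <- Predator*Grass with the constant Births = -2.
Deaths = Births^2 + Grass  [with Births=-2, Grass=2]  = 6
Pop = -Deaths - 3  [with Deaths=6]  = -9

-9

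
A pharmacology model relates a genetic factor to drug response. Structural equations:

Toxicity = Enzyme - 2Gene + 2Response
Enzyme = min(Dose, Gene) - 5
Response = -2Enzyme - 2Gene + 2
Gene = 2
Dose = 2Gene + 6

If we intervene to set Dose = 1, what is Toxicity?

4

do(Dose=1) replaces the equation Dose = 2Gene + 6 with the constant Dose = 1.
Enzyme = min(Dose, Gene) - 5  [with Dose=1, Gene=2]  = -4
Response = -2Enzyme - 2Gene + 2  [with Enzyme=-4, Gene=2]  = 6
Toxicity = Enzyme - 2Gene + 2Response  [with Enzyme=-4, Gene=2, Response=6]  = 4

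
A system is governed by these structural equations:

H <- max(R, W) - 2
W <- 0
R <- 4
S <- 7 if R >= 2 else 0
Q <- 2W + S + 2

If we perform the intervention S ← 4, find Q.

6

Intervening sets S = 4 and removes its equation (S <- 7 if R >= 2 else 0).
Q = 2W + S + 2  [with W=0, S=4]  = 6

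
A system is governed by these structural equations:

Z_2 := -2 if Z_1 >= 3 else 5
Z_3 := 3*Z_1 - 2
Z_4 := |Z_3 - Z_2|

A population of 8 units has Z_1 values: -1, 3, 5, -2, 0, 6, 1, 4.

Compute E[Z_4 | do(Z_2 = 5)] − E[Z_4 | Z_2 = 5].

-1

Every unit gets Z_2=5 under the intervention. Z_4 values become 10, 2, 8, 13, 7, 11, 4, 5; E[Z_4|do(Z_2=5)] = 7.5.
E[Z_4|Z_2=5] averages over only the 4 units with Z_2=5 (Z_1 = -1, -2, 0, 1): Z_4 = 10, 13, 7, 4, mean 8.5.
Difference = 7.5 − 8.5 = -1.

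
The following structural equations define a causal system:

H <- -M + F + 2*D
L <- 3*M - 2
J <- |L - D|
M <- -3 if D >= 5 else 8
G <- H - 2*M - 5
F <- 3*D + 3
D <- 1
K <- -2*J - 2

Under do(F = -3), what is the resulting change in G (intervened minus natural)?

-9

The intervention breaks the incoming arrows to F: F <- 3*D + 3 no longer applies, and F = -3.
M = -3 if D >= 5 else 8  [with D=1]  = 8
H = -M + F + 2*D  [with M=8, F=-3, D=1]  = -9
G = H - 2*M - 5  [with H=-9, M=8]  = -30
Without intervention: M = -3 if D >= 5 else 8  [with D=1]  = 8; F = 3*D + 3  [with D=1]  = 6; H = -M + F + 2*D  [with M=8, F=6, D=1]  = 0; G = H - 2*M - 5  [with H=0, M=8]  = -21.
Change = -30 − (-21) = -9.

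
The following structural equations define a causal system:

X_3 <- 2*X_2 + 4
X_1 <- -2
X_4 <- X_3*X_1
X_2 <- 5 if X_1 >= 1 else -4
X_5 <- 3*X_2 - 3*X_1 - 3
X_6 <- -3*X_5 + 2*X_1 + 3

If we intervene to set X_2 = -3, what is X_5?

-6

do(X_2=-3) replaces the equation X_2 <- 5 if X_1 >= 1 else -4 with the constant X_2 = -3.
X_5 = 3*X_2 - 3*X_1 - 3  [with X_2=-3, X_1=-2]  = -6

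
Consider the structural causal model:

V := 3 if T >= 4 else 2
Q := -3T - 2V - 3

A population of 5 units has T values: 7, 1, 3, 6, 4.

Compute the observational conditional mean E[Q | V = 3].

Observing V=3 restricts to units where V's equation naturally yields 3: T ∈ {7, 6, 4}. In that subpopulation Q = -30, -27, -21, mean -26.

-26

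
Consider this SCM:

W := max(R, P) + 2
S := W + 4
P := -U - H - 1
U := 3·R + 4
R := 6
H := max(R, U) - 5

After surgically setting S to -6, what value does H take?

17

do(S=-6) replaces the equation S := W + 4 with the constant S = -6.
H is not downstream of the intervention, so its value is determined by the original equations.
U = 3·R + 4  [with R=6]  = 22
H = max(R, U) - 5  [with R=6, U=22]  = 17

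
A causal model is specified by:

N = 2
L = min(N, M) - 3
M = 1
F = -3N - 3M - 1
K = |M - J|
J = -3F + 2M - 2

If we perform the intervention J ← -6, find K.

Under do(J=-6), the mechanism J = -3F + 2M - 2 is discarded; J is fixed at -6.
K = |M - J|  [with M=1, J=-6]  = 7

7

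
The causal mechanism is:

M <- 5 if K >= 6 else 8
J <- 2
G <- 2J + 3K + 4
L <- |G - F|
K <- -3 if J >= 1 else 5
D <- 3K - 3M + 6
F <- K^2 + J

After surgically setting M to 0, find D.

Intervening sets M = 0 and removes its equation (M <- 5 if K >= 6 else 8).
K = -3 if J >= 1 else 5  [with J=2]  = -3
D = 3K - 3M + 6  [with K=-3, M=0]  = -3

-3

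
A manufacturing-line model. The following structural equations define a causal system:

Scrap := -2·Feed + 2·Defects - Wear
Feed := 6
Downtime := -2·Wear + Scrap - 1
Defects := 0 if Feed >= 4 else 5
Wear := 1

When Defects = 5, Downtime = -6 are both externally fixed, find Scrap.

The joint intervention fixes Defects = 5, Downtime = -6, removing each variable's own equation.
Scrap = -2·Feed + 2·Defects - Wear  [with Feed=6, Defects=5, Wear=1]  = -3

-3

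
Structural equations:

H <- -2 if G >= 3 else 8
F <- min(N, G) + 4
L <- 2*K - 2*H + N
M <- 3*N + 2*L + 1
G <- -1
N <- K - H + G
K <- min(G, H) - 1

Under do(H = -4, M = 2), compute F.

2

Under do(H = -4, M = 2), each intervened variable's structural equation is replaced by its fixed value.
K = min(G, H) - 1  [with G=-1, H=-4]  = -5
N = K - H + G  [with K=-5, H=-4, G=-1]  = -2
F = min(N, G) + 4  [with N=-2, G=-1]  = 2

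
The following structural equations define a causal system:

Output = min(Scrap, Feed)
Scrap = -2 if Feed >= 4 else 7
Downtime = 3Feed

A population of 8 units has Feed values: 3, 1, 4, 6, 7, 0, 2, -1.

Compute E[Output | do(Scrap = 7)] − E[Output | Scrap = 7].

1.75

do(Scrap=7) breaks Scrap's dependence on Feed. With Scrap=7 fixed, Output across the units is 3, 1, 4, 6, 7, 0, 2, -1, mean 2.75.
Observing Scrap=7 restricts to units where Scrap's equation naturally yields 7: Feed ∈ {3, 1, 0, 2, -1}. In that subpopulation Output = 3, 1, 0, 2, -1, mean 1.
Difference = 2.75 − 1 = 1.75.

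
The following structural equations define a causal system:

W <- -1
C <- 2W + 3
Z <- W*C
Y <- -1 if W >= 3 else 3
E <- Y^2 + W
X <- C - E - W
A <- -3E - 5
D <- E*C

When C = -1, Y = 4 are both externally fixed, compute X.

-15

The joint intervention fixes C = -1, Y = 4, removing each variable's own equation.
E = Y^2 + W  [with Y=4, W=-1]  = 15
X = C - E - W  [with C=-1, E=15, W=-1]  = -15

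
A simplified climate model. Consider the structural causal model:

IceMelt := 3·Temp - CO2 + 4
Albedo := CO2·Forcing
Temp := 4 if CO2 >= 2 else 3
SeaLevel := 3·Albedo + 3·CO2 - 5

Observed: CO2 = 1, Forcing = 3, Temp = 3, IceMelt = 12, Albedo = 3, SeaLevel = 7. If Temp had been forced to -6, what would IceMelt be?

-15

The intervention breaks the incoming arrows to Temp: Temp := 4 if CO2 >= 2 else 3 no longer applies, and Temp = -6.
IceMelt = 3·Temp - CO2 + 4  [with Temp=-6, CO2=1]  = -15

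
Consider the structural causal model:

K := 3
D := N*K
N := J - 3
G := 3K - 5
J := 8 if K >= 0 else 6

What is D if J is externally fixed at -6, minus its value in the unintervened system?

do(J=-6) replaces the equation J := 8 if K >= 0 else 6 with the constant J = -6.
N = J - 3  [with J=-6]  = -9
D = N*K  [with N=-9, K=3]  = -27
Without intervention: J = 8 if K >= 0 else 6  [with K=3]  = 8; N = J - 3  [with J=8]  = 5; D = N*K  [with N=5, K=3]  = 15.
Change = -27 − 15 = -42.

-42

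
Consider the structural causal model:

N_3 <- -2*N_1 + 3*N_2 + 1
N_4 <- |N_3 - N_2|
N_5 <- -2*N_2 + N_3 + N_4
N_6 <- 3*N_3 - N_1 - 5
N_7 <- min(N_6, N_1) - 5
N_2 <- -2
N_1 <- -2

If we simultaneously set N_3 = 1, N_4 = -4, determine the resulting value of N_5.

1

Setting N_3 = 1, N_4 = -4 by intervention discards those variables' equations.
N_5 = -2*N_2 + N_3 + N_4  [with N_2=-2, N_3=1, N_4=-4]  = 1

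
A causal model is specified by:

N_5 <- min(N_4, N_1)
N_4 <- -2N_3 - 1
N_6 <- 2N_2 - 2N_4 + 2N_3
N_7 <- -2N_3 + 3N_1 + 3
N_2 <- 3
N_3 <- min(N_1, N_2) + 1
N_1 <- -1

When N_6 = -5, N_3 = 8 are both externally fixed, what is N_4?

-17

Under do(N_6 = -5, N_3 = 8), each intervened variable's structural equation is replaced by its fixed value.
N_4 = -2N_3 - 1  [with N_3=8]  = -17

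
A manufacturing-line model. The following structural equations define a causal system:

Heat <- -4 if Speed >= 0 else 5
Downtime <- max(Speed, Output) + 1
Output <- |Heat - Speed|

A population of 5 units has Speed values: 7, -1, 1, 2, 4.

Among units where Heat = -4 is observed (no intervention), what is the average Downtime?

8.5

Observing Heat=-4 restricts to units where Heat's equation naturally yields -4: Speed ∈ {7, 1, 2, 4}. In that subpopulation Downtime = 12, 6, 7, 9, mean 8.5.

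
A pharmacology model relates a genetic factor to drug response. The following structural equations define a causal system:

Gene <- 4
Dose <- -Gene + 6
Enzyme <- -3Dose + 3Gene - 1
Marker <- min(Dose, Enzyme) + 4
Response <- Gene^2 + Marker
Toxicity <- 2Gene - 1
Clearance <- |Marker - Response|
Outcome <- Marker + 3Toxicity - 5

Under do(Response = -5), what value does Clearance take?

11

Under do(Response=-5), the mechanism Response <- Gene^2 + Marker is discarded; Response is fixed at -5.
Dose = -Gene + 6  [with Gene=4]  = 2
Enzyme = -3Dose + 3Gene - 1  [with Dose=2, Gene=4]  = 5
Marker = min(Dose, Enzyme) + 4  [with Dose=2, Enzyme=5]  = 6
Clearance = |Marker - Response|  [with Marker=6, Response=-5]  = 11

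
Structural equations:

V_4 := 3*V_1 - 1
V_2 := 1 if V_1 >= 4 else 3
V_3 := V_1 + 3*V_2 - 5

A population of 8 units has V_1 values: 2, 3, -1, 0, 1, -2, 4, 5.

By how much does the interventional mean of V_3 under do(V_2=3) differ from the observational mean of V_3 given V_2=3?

1

Under do(V_2=3), V_2's equation is replaced by V_2=3 for every unit. Per-unit V_3: 6, 7, 3, 4, 5, 2, 8, 9. Mean = 5.5.
Conditioning on V_2=3 selects the 6 unit(s) with V_1 ∈ {2, 3, -1, 0, 1, -2}. Their V_3 values: 6, 7, 3, 4, 5, 2. Mean = 4.5.
Difference = 5.5 − 4.5 = 1.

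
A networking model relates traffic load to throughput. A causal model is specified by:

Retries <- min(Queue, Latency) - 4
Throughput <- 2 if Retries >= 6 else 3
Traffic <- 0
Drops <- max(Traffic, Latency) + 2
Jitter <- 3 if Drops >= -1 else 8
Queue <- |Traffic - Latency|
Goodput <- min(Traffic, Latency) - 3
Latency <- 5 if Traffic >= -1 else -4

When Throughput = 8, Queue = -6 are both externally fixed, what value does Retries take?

-10

Under do(Throughput = 8, Queue = -6), each intervened variable's structural equation is replaced by its fixed value.
Latency = 5 if Traffic >= -1 else -4  [with Traffic=0]  = 5
Retries = min(Queue, Latency) - 4  [with Queue=-6, Latency=5]  = -10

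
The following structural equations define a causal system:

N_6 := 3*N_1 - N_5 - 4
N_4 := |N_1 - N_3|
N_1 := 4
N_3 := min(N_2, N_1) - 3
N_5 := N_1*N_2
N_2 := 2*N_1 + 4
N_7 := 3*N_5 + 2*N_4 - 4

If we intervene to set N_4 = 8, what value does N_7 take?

The intervention breaks the incoming arrows to N_4: N_4 := |N_1 - N_3| no longer applies, and N_4 = 8.
N_2 = 2*N_1 + 4  [with N_1=4]  = 12
N_5 = N_1*N_2  [with N_1=4, N_2=12]  = 48
N_7 = 3*N_5 + 2*N_4 - 4  [with N_5=48, N_4=8]  = 156

156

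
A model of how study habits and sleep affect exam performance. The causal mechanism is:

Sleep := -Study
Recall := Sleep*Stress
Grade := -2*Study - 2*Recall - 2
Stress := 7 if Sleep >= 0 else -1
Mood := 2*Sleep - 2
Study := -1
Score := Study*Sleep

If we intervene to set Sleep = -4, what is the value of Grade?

-8

Under do(Sleep=-4), the mechanism Sleep := -Study is discarded; Sleep is fixed at -4.
Stress = 7 if Sleep >= 0 else -1  [with Sleep=-4]  = -1
Recall = Sleep*Stress  [with Sleep=-4, Stress=-1]  = 4
Grade = -2*Study - 2*Recall - 2  [with Study=-1, Recall=4]  = -8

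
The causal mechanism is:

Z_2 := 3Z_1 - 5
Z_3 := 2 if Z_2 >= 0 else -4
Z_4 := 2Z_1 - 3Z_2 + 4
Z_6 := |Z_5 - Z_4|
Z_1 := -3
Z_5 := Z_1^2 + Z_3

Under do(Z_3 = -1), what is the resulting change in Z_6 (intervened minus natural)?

The intervention breaks the incoming arrows to Z_3: Z_3 := 2 if Z_2 >= 0 else -4 no longer applies, and Z_3 = -1.
Z_2 = 3Z_1 - 5  [with Z_1=-3]  = -14
Z_4 = 2Z_1 - 3Z_2 + 4  [with Z_1=-3, Z_2=-14]  = 40
Z_5 = Z_1^2 + Z_3  [with Z_1=-3, Z_3=-1]  = 8
Z_6 = |Z_5 - Z_4|  [with Z_5=8, Z_4=40]  = 32
Without intervention: Z_2 = 3Z_1 - 5  [with Z_1=-3]  = -14; Z_3 = 2 if Z_2 >= 0 else -4  [with Z_2=-14]  = -4; Z_4 = 2Z_1 - 3Z_2 + 4  [with Z_1=-3, Z_2=-14]  = 40; Z_5 = Z_1^2 + Z_3  [with Z_1=-3, Z_3=-4]  = 5; Z_6 = |Z_5 - Z_4|  [with Z_5=5, Z_4=40]  = 35.
Change = 32 − 35 = -3.

-3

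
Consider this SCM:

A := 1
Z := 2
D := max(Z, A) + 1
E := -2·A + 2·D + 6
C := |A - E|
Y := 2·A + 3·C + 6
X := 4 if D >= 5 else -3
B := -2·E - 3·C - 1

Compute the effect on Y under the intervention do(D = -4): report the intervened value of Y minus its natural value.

The intervention breaks the incoming arrows to D: D := max(Z, A) + 1 no longer applies, and D = -4.
E = -2·A + 2·D + 6  [with A=1, D=-4]  = -4
C = |A - E|  [with A=1, E=-4]  = 5
Y = 2·A + 3·C + 6  [with A=1, C=5]  = 23
Without intervention: D = max(Z, A) + 1  [with Z=2, A=1]  = 3; E = -2·A + 2·D + 6  [with A=1, D=3]  = 10; C = |A - E|  [with A=1, E=10]  = 9; Y = 2·A + 3·C + 6  [with A=1, C=9]  = 35.
Change = 23 − 35 = -12.

-12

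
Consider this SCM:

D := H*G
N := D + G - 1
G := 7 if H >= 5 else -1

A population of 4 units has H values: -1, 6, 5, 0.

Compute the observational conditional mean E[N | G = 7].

Observing G=7 restricts to units where G's equation naturally yields 7: H ∈ {6, 5}. In that subpopulation N = 48, 41, mean 44.5.

44.5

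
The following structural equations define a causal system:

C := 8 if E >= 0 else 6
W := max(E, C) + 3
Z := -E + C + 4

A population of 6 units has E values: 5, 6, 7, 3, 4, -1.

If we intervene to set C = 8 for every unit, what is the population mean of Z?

Every unit gets C=8 under the intervention. Z values become 7, 6, 5, 9, 8, 13; E[Z|do(C=8)] = 8.

8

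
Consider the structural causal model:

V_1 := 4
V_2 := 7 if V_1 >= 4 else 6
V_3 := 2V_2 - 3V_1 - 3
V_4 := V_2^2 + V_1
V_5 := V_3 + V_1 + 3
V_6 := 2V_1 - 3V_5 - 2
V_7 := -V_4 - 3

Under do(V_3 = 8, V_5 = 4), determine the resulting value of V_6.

-6

Setting V_3 = 8, V_5 = 4 by intervention discards those variables' equations.
V_6 = 2V_1 - 3V_5 - 2  [with V_1=4, V_5=4]  = -6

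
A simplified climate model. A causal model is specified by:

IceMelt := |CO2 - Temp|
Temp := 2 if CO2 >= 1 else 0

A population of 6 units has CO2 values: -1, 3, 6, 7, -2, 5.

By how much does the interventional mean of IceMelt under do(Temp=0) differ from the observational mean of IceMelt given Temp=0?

2.5

The intervention sets Temp=0 in all 6 units regardless of CO2. Recomputing IceMelt per unit gives 1, 3, 6, 7, 2, 5; average 4.
E[IceMelt|Temp=0] averages over only the 2 units with Temp=0 (CO2 = -1, -2): IceMelt = 1, 2, mean 1.5.
Difference = 4 − 1.5 = 2.5.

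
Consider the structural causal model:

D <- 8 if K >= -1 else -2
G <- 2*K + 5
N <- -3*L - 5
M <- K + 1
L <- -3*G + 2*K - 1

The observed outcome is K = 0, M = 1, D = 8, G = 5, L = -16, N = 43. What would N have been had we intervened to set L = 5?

The intervention breaks the incoming arrows to L: L <- -3*G + 2*K - 1 no longer applies, and L = 5.
N = -3*L - 5  [with L=5]  = -20

-20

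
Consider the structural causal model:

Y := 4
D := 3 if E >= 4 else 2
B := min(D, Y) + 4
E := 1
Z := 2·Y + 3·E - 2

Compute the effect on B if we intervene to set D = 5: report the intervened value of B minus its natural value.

2

The intervention breaks the incoming arrows to D: D := 3 if E >= 4 else 2 no longer applies, and D = 5.
B = min(D, Y) + 4  [with D=5, Y=4]  = 8
Without intervention: D = 3 if E >= 4 else 2  [with E=1]  = 2; B = min(D, Y) + 4  [with D=2, Y=4]  = 6.
Change = 8 − 6 = 2.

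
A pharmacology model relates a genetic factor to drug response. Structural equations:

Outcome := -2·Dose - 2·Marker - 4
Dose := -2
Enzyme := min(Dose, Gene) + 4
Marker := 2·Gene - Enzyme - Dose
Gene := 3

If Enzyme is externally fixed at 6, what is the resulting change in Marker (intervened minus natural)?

-4

The intervention breaks the incoming arrows to Enzyme: Enzyme := min(Dose, Gene) + 4 no longer applies, and Enzyme = 6.
Marker = 2·Gene - Enzyme - Dose  [with Gene=3, Enzyme=6, Dose=-2]  = 2
Without intervention: Enzyme = min(Dose, Gene) + 4  [with Dose=-2, Gene=3]  = 2; Marker = 2·Gene - Enzyme - Dose  [with Gene=3, Enzyme=2, Dose=-2]  = 6.
Change = 2 − 6 = -4.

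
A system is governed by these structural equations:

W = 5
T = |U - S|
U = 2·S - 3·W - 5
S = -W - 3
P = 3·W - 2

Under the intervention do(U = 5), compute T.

13

do(U=5) replaces the equation U = 2·S - 3·W - 5 with the constant U = 5.
S = -W - 3  [with W=5]  = -8
T = |U - S|  [with U=5, S=-8]  = 13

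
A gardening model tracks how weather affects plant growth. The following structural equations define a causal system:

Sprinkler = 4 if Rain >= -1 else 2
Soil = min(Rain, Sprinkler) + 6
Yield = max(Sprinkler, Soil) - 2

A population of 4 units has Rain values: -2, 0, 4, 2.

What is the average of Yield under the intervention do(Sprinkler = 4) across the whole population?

The intervention sets Sprinkler=4 in all 4 units regardless of Rain. Recomputing Yield per unit gives 2, 4, 8, 6; average 5.

5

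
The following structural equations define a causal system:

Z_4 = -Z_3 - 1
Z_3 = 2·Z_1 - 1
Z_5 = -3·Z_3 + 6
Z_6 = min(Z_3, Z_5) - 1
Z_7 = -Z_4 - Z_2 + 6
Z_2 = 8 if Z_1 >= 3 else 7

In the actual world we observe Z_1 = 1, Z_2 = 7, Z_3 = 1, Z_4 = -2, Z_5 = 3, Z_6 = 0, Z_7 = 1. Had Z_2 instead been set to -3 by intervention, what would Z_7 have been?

Under do(Z_2=-3), the mechanism Z_2 = 8 if Z_1 >= 3 else 7 is discarded; Z_2 is fixed at -3.
Z_3 = 2·Z_1 - 1  [with Z_1=1]  = 1
Z_4 = -Z_3 - 1  [with Z_3=1]  = -2
Z_7 = -Z_4 - Z_2 + 6  [with Z_4=-2, Z_2=-3]  = 11

11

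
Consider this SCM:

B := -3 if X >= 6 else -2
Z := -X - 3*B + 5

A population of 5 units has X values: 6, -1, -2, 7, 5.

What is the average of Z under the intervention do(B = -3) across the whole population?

11

The intervention sets B=-3 in all 5 units regardless of X. Recomputing Z per unit gives 8, 15, 16, 7, 9; average 11.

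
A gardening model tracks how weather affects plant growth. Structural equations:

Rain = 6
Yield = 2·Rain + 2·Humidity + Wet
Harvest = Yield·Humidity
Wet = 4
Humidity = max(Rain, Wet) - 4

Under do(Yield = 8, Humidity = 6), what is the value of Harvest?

The joint intervention fixes Yield = 8, Humidity = 6, removing each variable's own equation.
Harvest = Yield·Humidity  [with Yield=8, Humidity=6]  = 48

48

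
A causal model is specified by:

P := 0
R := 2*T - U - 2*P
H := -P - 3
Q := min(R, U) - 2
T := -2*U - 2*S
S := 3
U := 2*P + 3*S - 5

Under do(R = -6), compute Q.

Under do(R=-6), the mechanism R := 2*T - U - 2*P is discarded; R is fixed at -6.
U = 2*P + 3*S - 5  [with P=0, S=3]  = 4
Q = min(R, U) - 2  [with R=-6, U=4]  = -8

-8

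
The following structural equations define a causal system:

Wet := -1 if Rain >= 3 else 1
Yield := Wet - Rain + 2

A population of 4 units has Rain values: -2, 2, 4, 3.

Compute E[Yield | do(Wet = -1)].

Under do(Wet=-1), Wet's equation is replaced by Wet=-1 for every unit. Per-unit Yield: 3, -1, -3, -2. Mean = -0.75.

-0.75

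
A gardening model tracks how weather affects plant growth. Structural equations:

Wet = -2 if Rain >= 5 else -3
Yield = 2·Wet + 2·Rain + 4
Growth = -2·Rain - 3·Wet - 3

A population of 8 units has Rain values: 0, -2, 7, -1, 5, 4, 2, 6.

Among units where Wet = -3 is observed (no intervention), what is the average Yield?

Observing Wet=-3 restricts to units where Wet's equation naturally yields -3: Rain ∈ {0, -2, -1, 4, 2}. In that subpopulation Yield = -2, -6, -4, 6, 2, mean -0.8.

-0.8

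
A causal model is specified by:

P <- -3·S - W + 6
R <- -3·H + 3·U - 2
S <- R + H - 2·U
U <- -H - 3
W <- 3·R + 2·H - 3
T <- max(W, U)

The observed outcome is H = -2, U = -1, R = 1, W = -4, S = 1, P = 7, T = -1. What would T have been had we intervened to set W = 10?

The intervention breaks the incoming arrows to W: W <- 3·R + 2·H - 3 no longer applies, and W = 10.
U = -H - 3  [with H=-2]  = -1
T = max(W, U)  [with W=10, U=-1]  = 10

10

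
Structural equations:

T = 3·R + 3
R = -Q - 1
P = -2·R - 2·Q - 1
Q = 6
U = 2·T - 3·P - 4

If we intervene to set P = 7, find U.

do(P=7) replaces the equation P = -2·R - 2·Q - 1 with the constant P = 7.
R = -Q - 1  [with Q=6]  = -7
T = 3·R + 3  [with R=-7]  = -18
U = 2·T - 3·P - 4  [with T=-18, P=7]  = -61

-61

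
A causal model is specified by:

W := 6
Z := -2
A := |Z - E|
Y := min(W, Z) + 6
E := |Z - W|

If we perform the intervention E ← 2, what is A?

4

Intervening sets E = 2 and removes its equation (E := |Z - W|).
A = |Z - E|  [with Z=-2, E=2]  = 4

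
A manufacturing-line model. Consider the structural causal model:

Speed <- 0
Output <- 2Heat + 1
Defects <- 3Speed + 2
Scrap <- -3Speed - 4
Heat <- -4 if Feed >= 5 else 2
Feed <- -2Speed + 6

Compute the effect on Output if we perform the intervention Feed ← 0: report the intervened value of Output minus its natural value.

Under do(Feed=0), the mechanism Feed <- -2Speed + 6 is discarded; Feed is fixed at 0.
Heat = -4 if Feed >= 5 else 2  [with Feed=0]  = 2
Output = 2Heat + 1  [with Heat=2]  = 5
Without intervention: Feed = -2Speed + 6  [with Speed=0]  = 6; Heat = -4 if Feed >= 5 else 2  [with Feed=6]  = -4; Output = 2Heat + 1  [with Heat=-4]  = -7.
Change = 5 − (-7) = 12.

12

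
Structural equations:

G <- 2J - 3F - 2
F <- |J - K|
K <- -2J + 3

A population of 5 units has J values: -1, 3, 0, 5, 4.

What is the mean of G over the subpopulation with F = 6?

-18

E[G|F=6] averages over only the 2 units with F=6 (J = -1, 3): G = -22, -14, mean -18.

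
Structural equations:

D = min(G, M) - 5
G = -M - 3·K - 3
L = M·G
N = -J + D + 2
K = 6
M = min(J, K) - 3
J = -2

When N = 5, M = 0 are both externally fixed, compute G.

-21

Under do(N = 5, M = 0), each intervened variable's structural equation is replaced by its fixed value.
G = -M - 3·K - 3  [with M=0, K=6]  = -21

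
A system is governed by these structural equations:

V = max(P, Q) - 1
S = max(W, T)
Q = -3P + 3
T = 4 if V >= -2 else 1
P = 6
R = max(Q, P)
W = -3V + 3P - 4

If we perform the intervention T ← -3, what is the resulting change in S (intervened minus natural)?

-5

Intervening sets T = -3 and removes its equation (T = 4 if V >= -2 else 1).
Q = -3P + 3  [with P=6]  = -15
V = max(P, Q) - 1  [with P=6, Q=-15]  = 5
W = -3V + 3P - 4  [with V=5, P=6]  = -1
S = max(W, T)  [with W=-1, T=-3]  = -1
Without intervention: Q = -3P + 3  [with P=6]  = -15; V = max(P, Q) - 1  [with P=6, Q=-15]  = 5; W = -3V + 3P - 4  [with V=5, P=6]  = -1; T = 4 if V >= -2 else 1  [with V=5]  = 4; S = max(W, T)  [with W=-1, T=4]  = 4.
Change = -1 − 4 = -5.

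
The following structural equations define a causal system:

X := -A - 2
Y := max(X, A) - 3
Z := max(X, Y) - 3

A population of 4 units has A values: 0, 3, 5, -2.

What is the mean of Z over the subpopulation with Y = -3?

-4

E[Z|Y=-3] averages over only the 2 units with Y=-3 (A = 0, -2): Z = -5, -3, mean -4.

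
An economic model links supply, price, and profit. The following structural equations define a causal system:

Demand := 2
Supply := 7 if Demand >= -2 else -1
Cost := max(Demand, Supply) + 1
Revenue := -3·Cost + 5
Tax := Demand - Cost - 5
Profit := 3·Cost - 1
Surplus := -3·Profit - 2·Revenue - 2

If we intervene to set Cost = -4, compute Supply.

Under do(Cost=-4), the mechanism Cost := max(Demand, Supply) + 1 is discarded; Cost is fixed at -4.
Since Supply is not a descendant of the intervened variable, it is unaffected.
Supply = 7 if Demand >= -2 else -1  [with Demand=2]  = 7

7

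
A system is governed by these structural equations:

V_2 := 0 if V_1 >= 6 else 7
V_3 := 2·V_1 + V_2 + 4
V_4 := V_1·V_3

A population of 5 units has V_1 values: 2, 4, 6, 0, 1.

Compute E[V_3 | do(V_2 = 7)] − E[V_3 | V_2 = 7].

Every unit gets V_2=7 under the intervention. V_3 values become 15, 19, 23, 11, 13; E[V_3|do(V_2=7)] = 16.2.
E[V_3|V_2=7] averages over only the 4 units with V_2=7 (V_1 = 2, 4, 0, 1): V_3 = 15, 19, 11, 13, mean 14.5.
Difference = 16.2 − 14.5 = 1.7.

1.7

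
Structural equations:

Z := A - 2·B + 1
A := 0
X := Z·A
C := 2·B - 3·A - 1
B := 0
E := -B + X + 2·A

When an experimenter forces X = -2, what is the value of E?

-2

The intervention breaks the incoming arrows to X: X := Z·A no longer applies, and X = -2.
E = -B + X + 2·A  [with B=0, X=-2, A=0]  = -2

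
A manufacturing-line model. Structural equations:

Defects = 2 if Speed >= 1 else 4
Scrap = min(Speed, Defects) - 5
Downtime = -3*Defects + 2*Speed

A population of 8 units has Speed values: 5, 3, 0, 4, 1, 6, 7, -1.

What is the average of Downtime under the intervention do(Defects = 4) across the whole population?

-5.75

Under do(Defects=4), Defects's equation is replaced by Defects=4 for every unit. Per-unit Downtime: -2, -6, -12, -4, -10, 0, 2, -14. Mean = -5.75.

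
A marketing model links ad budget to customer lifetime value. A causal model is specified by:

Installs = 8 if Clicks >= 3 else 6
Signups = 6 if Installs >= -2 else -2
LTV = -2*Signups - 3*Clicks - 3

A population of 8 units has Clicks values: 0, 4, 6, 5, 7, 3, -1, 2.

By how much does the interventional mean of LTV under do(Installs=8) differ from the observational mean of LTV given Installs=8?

The intervention sets Installs=8 in all 8 units regardless of Clicks. Recomputing LTV per unit gives -15, -27, -33, -30, -36, -24, -12, -21; average -24.75.
Conditioning on Installs=8 selects the 5 unit(s) with Clicks ∈ {4, 6, 5, 7, 3}. Their LTV values: -27, -33, -30, -36, -24. Mean = -30.
Difference = -24.75 − (-30) = 5.25.

5.25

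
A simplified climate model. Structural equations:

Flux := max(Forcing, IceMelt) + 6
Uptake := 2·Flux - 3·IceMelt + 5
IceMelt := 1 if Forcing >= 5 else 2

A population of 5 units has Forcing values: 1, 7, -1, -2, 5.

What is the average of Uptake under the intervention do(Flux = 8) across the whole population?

do(Flux=8) breaks Flux's dependence on Forcing. With Flux=8 fixed, Uptake across the units is 15, 18, 15, 15, 18, mean 16.2.

16.2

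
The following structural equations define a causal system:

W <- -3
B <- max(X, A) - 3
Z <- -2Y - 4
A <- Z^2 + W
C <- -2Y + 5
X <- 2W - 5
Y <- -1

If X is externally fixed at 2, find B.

-1

Under do(X=2), the mechanism X <- 2W - 5 is discarded; X is fixed at 2.
Z = -2Y - 4  [with Y=-1]  = -2
A = Z^2 + W  [with Z=-2, W=-3]  = 1
B = max(X, A) - 3  [with X=2, A=1]  = -1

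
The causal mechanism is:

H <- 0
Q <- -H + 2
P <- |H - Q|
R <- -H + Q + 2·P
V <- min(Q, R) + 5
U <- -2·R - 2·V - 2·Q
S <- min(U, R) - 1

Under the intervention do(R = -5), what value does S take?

-6

The intervention breaks the incoming arrows to R: R <- -H + Q + 2·P no longer applies, and R = -5.
Q = -H + 2  [with H=0]  = 2
V = min(Q, R) + 5  [with Q=2, R=-5]  = 0
U = -2·R - 2·V - 2·Q  [with R=-5, V=0, Q=2]  = 6
S = min(U, R) - 1  [with U=6, R=-5]  = -6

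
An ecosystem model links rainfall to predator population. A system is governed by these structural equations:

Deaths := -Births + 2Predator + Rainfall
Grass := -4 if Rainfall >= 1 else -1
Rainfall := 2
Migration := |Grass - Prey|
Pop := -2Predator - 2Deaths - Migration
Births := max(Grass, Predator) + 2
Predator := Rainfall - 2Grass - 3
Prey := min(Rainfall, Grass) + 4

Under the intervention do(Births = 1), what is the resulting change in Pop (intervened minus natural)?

do(Births=1) replaces the equation Births := max(Grass, Predator) + 2 with the constant Births = 1.
Grass = -4 if Rainfall >= 1 else -1  [with Rainfall=2]  = -4
Prey = min(Rainfall, Grass) + 4  [with Rainfall=2, Grass=-4]  = 0
Predator = Rainfall - 2Grass - 3  [with Rainfall=2, Grass=-4]  = 7
Deaths = -Births + 2Predator + Rainfall  [with Births=1, Predator=7, Rainfall=2]  = 15
Migration = |Grass - Prey|  [with Grass=-4, Prey=0]  = 4
Pop = -2Predator - 2Deaths - Migration  [with Predator=7, Deaths=15, Migration=4]  = -48
Without intervention: Grass = -4 if Rainfall >= 1 else -1  [with Rainfall=2]  = -4; Prey = min(Rainfall, Grass) + 4  [with Rainfall=2, Grass=-4]  = 0; Predator = Rainfall - 2Grass - 3  [with Rainfall=2, Grass=-4]  = 7; Births = max(Grass, Predator) + 2  [with Grass=-4, Predator=7]  = 9; Deaths = -Births + 2Predator + Rainfall  [with Births=9, Predator=7, Rainfall=2]  = 7; Migration = |Grass - Prey|  [with Grass=-4, Prey=0]  = 4; Pop = -2Predator - 2Deaths - Migration  [with Predator=7, Deaths=7, Migration=4]  = -32.
Change = -48 − (-32) = -16.

-16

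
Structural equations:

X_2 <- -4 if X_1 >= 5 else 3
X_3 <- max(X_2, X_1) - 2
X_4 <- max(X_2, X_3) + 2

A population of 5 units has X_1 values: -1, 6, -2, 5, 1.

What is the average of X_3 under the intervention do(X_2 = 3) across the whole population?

2

Every unit gets X_2=3 under the intervention. X_3 values become 1, 4, 1, 3, 1; E[X_3|do(X_2=3)] = 2.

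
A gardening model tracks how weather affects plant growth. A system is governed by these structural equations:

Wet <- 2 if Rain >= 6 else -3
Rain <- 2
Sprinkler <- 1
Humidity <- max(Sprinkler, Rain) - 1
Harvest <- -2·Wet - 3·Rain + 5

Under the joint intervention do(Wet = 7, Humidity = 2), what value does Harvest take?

-15

Setting Wet = 7, Humidity = 2 by intervention discards those variables' equations.
Harvest = -2·Wet - 3·Rain + 5  [with Wet=7, Rain=2]  = -15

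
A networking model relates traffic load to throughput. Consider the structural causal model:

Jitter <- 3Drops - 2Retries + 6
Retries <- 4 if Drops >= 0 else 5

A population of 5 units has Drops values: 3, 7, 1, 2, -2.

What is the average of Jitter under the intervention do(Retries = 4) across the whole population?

Under do(Retries=4), Retries's equation is replaced by Retries=4 for every unit. Per-unit Jitter: 7, 19, 1, 4, -8. Mean = 4.6.

4.6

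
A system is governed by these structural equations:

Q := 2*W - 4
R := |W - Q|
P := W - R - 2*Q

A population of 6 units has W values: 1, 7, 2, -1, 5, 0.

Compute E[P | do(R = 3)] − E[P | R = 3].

Under do(R=3), R's equation is replaced by R=3 for every unit. Per-unit P: 2, -16, -1, 8, -10, 5. Mean = -2.
E[P|R=3] averages over only the 2 units with R=3 (W = 1, 7): P = 2, -16, mean -7.
Difference = -2 − (-7) = 5.

5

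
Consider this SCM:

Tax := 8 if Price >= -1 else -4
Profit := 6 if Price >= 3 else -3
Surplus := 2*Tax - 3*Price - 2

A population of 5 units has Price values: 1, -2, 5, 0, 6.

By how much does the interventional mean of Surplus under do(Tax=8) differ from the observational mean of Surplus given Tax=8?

do(Tax=8) breaks Tax's dependence on Price. With Tax=8 fixed, Surplus across the units is 11, 20, -1, 14, -4, mean 8.
Observing Tax=8 restricts to units where Tax's equation naturally yields 8: Price ∈ {1, 5, 0, 6}. In that subpopulation Surplus = 11, -1, 14, -4, mean 5.
Difference = 8 − 5 = 3.

3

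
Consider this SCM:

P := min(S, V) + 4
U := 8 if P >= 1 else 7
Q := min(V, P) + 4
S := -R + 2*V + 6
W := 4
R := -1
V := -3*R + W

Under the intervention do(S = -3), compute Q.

The intervention breaks the incoming arrows to S: S := -R + 2*V + 6 no longer applies, and S = -3.
V = -3*R + W  [with R=-1, W=4]  = 7
P = min(S, V) + 4  [with S=-3, V=7]  = 1
Q = min(V, P) + 4  [with V=7, P=1]  = 5

5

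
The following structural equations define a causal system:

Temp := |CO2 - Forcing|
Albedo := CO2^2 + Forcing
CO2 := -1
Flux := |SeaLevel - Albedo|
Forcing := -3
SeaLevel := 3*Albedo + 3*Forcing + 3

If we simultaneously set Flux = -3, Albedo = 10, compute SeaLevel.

Setting Flux = -3, Albedo = 10 by intervention discards those variables' equations.
SeaLevel = 3*Albedo + 3*Forcing + 3  [with Albedo=10, Forcing=-3]  = 24

24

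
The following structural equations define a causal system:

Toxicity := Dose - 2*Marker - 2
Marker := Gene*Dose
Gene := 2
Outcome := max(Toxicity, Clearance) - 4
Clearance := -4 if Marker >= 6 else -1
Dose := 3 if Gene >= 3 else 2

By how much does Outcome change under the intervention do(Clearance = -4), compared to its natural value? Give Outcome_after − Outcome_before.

The intervention breaks the incoming arrows to Clearance: Clearance := -4 if Marker >= 6 else -1 no longer applies, and Clearance = -4.
Dose = 3 if Gene >= 3 else 2  [with Gene=2]  = 2
Marker = Gene*Dose  [with Gene=2, Dose=2]  = 4
Toxicity = Dose - 2*Marker - 2  [with Dose=2, Marker=4]  = -8
Outcome = max(Toxicity, Clearance) - 4  [with Toxicity=-8, Clearance=-4]  = -8
Without intervention: Dose = 3 if Gene >= 3 else 2  [with Gene=2]  = 2; Marker = Gene*Dose  [with Gene=2, Dose=2]  = 4; Toxicity = Dose - 2*Marker - 2  [with Dose=2, Marker=4]  = -8; Clearance = -4 if Marker >= 6 else -1  [with Marker=4]  = -1; Outcome = max(Toxicity, Clearance) - 4  [with Toxicity=-8, Clearance=-1]  = -5.
Change = -8 − (-5) = -3.

-3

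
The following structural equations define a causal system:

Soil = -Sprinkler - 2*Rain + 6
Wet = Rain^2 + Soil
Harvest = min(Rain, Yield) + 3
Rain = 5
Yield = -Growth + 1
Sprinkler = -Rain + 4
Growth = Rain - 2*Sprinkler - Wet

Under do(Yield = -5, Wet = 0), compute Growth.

Setting Yield = -5, Wet = 0 by intervention discards those variables' equations.
Sprinkler = -Rain + 4  [with Rain=5]  = -1
Growth = Rain - 2*Sprinkler - Wet  [with Rain=5, Sprinkler=-1, Wet=0]  = 7

7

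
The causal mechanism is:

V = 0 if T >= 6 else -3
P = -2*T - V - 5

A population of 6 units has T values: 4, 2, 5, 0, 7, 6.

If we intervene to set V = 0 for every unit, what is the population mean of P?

-13

Under do(V=0), V's equation is replaced by V=0 for every unit. Per-unit P: -13, -9, -15, -5, -19, -17. Mean = -13.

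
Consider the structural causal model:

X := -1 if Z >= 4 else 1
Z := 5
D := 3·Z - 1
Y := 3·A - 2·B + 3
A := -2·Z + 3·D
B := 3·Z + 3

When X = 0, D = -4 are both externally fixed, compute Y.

-99

The joint intervention fixes X = 0, D = -4, removing each variable's own equation.
B = 3·Z + 3  [with Z=5]  = 18
A = -2·Z + 3·D  [with Z=5, D=-4]  = -22
Y = 3·A - 2·B + 3  [with A=-22, B=18]  = -99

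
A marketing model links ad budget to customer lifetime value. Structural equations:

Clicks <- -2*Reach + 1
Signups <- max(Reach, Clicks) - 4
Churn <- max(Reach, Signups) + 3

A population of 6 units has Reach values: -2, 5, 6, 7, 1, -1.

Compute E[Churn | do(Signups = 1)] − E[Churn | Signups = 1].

0.5

The intervention sets Signups=1 in all 6 units regardless of Reach. Recomputing Churn per unit gives 4, 8, 9, 10, 4, 4; average 6.5.
Conditioning on Signups=1 selects the 2 unit(s) with Reach ∈ {-2, 5}. Their Churn values: 4, 8. Mean = 6.
Difference = 6.5 − 6 = 0.5.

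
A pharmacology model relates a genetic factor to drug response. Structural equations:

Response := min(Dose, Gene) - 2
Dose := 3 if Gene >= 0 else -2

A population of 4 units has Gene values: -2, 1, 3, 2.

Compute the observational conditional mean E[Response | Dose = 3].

0

Observing Dose=3 restricts to units where Dose's equation naturally yields 3: Gene ∈ {1, 3, 2}. In that subpopulation Response = -1, 1, 0, mean 0.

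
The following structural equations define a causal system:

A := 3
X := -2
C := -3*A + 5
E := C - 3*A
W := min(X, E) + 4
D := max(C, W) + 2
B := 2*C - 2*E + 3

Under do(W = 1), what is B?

Under do(W=1), the mechanism W := min(X, E) + 4 is discarded; W is fixed at 1.
Since B is not a descendant of the intervened variable, it is unaffected.
C = -3*A + 5  [with A=3]  = -4
E = C - 3*A  [with C=-4, A=3]  = -13
B = 2*C - 2*E + 3  [with C=-4, E=-13]  = 21

21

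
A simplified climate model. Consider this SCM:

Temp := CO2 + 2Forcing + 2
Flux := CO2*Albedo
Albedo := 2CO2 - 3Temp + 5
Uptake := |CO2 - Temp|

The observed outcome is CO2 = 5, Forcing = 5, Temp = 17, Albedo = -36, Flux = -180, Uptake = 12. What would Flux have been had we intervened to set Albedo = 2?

Intervening sets Albedo = 2 and removes its equation (Albedo := 2CO2 - 3Temp + 5).
Flux = CO2*Albedo  [with CO2=5, Albedo=2]  = 10

10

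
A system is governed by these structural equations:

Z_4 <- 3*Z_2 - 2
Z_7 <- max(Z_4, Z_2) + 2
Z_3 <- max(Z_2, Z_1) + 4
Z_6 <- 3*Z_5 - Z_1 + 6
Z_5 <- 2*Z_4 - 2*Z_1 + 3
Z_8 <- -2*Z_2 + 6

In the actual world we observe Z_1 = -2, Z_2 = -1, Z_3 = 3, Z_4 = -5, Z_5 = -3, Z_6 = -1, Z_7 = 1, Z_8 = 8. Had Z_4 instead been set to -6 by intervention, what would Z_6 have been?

-7

Under do(Z_4=-6), the mechanism Z_4 <- 3*Z_2 - 2 is discarded; Z_4 is fixed at -6.
Z_5 = 2*Z_4 - 2*Z_1 + 3  [with Z_4=-6, Z_1=-2]  = -5
Z_6 = 3*Z_5 - Z_1 + 6  [with Z_5=-5, Z_1=-2]  = -7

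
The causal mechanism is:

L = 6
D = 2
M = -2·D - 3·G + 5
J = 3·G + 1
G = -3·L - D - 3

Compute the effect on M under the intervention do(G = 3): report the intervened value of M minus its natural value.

The intervention breaks the incoming arrows to G: G = -3·L - D - 3 no longer applies, and G = 3.
M = -2·D - 3·G + 5  [with D=2, G=3]  = -8
Without intervention: G = -3·L - D - 3  [with L=6, D=2]  = -23; M = -2·D - 3·G + 5  [with D=2, G=-23]  = 70.
Change = -8 − 70 = -78.

-78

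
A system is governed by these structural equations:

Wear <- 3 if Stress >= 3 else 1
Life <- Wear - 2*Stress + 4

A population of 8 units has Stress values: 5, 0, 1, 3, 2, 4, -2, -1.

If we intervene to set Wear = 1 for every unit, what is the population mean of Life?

The intervention sets Wear=1 in all 8 units regardless of Stress. Recomputing Life per unit gives -5, 5, 3, -1, 1, -3, 9, 7; average 2.

2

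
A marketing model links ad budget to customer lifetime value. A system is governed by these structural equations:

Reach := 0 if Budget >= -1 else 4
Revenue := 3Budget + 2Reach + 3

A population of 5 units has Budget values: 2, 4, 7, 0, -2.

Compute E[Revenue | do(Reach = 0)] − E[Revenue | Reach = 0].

-3.15

do(Reach=0) breaks Reach's dependence on Budget. With Reach=0 fixed, Revenue across the units is 9, 15, 24, 3, -3, mean 9.6.
Conditioning on Reach=0 selects the 4 unit(s) with Budget ∈ {2, 4, 7, 0}. Their Revenue values: 9, 15, 24, 3. Mean = 12.75.
Difference = 9.6 − 12.75 = -3.15.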